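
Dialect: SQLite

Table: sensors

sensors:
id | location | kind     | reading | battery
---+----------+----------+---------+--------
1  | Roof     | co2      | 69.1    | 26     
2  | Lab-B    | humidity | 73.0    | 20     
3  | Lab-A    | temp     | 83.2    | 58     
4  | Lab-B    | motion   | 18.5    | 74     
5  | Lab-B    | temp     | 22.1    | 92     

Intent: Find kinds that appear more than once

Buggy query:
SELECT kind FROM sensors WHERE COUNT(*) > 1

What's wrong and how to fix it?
Bug: WHERE can't reference COUNT(*); aggregates are computed after WHERE

Fix: Group first, then use HAVING for the count condition

Corrected query:
SELECT kind FROM sensors GROUP BY kind HAVING COUNT(*) > 1

Result:
kind
----
temp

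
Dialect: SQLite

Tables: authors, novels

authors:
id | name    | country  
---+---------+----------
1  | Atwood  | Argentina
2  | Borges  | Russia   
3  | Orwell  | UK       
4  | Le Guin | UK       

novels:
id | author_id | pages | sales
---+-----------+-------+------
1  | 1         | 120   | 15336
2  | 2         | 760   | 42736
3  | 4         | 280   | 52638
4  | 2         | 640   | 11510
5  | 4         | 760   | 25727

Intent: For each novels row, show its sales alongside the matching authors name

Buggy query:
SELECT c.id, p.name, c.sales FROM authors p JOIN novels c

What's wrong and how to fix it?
Bug: Missing join condition: each novels row is matched to all authors rows instead of just its own

Fix: Add ON c.author_id = p.id to the JOIN

Corrected query:
SELECT c.id, p.name, c.sales FROM authors p JOIN novels c ON c.author_id = p.id

Result:
id | name    | sales
---+---------+------
1  | Atwood  | 15336
2  | Borges  | 42736
3  | Le Guin | 52638
4  | Borges  | 11510
5  | Le Guin | 25727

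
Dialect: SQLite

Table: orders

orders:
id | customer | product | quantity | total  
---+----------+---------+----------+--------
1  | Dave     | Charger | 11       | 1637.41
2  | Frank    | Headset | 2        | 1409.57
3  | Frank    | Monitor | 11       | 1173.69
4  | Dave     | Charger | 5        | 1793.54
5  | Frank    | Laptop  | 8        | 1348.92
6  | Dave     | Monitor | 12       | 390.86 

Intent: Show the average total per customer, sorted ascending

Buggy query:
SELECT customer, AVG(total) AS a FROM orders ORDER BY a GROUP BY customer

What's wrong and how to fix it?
Bug: ORDER BY appears before GROUP BY; SQL clause order requires GROUP BY first

Fix: Reorder: SELECT … FROM … GROUP BY … ORDER BY …

Corrected query:
SELECT customer, AVG(total) AS a FROM orders GROUP BY customer ORDER BY a

Result:
customer | a          
---------+------------
Dave     | 1273.936667
Frank    | 1310.726667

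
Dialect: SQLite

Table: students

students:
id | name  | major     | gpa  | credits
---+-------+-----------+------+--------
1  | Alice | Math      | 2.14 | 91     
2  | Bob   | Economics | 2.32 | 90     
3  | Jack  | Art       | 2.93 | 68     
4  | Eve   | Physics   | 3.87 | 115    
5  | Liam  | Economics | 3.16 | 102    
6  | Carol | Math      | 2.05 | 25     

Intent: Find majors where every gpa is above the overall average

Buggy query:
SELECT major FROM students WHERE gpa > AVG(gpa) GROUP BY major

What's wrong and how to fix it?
Bug: AVG() is an aggregate; it can't sit directly in WHERE

Fix: Compute the overall average in a scalar subquery and compare each group's MIN against it in HAVING

Corrected query:
SELECT major FROM students GROUP BY major HAVING MIN(gpa) > (SELECT AVG(gpa) FROM students)

Result:
major  
-------
Art    
Physics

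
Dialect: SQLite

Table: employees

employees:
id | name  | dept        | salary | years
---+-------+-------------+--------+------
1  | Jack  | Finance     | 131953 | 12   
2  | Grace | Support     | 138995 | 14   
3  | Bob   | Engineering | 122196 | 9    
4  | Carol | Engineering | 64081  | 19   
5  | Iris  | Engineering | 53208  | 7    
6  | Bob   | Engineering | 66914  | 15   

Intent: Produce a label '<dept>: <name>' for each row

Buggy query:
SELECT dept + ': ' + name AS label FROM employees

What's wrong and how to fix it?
Bug: SQLite uses || for string concatenation; + coerces text to numbers (yielding 0)

Fix: Replace + with || to concatenate text

Corrected query:
SELECT dept || ': ' || name AS label FROM employees

Result:
label             
------------------
Finance: Jack     
Support: Grace    
Engineering: Bob  
Engineering: Carol
Engineering: Iris 
Engineering: Bob  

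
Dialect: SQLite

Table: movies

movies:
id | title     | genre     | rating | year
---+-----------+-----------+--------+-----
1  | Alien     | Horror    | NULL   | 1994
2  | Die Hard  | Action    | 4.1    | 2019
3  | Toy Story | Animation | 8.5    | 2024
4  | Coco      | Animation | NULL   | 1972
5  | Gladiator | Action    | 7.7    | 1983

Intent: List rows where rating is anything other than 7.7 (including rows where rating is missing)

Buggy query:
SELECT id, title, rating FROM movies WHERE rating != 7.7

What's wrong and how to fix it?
Bug: 'rating != 7.7' is unknown when rating is NULL, so NULL rows are silently excluded

Fix: Add an explicit OR rating IS NULL to include the missing-value rows

Corrected query:
SELECT id, title, rating FROM movies WHERE rating != 7.7 OR rating IS NULL

Result:
id | title     | rating
---+-----------+-------
1  | Alien     | NULL  
2  | Die Hard  | 4.1   
3  | Toy Story | 8.5   
4  | Coco      | NULL  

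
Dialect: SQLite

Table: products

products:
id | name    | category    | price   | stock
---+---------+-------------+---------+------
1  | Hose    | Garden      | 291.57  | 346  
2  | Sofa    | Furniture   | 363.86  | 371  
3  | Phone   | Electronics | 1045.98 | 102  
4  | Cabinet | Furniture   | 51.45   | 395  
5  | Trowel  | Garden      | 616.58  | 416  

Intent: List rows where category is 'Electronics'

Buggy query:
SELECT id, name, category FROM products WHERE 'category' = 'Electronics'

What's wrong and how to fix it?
Bug: 'category' in single quotes is a string literal, not the column; the comparison is literal-vs-literal and never true

Fix: Remove the quotes around the column name (or use double quotes for an identifier)

Corrected query:
SELECT id, name, category FROM products WHERE category = 'Electronics'

Result:
id | name  | category   
---+-------+------------
3  | Phone | Electronics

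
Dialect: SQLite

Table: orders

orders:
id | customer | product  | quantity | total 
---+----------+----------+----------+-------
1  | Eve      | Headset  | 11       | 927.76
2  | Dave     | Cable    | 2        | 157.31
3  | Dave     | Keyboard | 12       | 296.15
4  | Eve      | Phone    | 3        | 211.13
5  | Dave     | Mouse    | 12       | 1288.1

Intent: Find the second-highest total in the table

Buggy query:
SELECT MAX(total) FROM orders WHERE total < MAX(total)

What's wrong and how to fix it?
Bug: The inner MAX is an aggregate inside WHERE, which is not allowed

Fix: Put the inner MAX in a scalar subquery

Corrected query:
SELECT MAX(total) FROM orders WHERE total < (SELECT MAX(total) FROM orders)

Result:
MAX(total)
----------
927.76    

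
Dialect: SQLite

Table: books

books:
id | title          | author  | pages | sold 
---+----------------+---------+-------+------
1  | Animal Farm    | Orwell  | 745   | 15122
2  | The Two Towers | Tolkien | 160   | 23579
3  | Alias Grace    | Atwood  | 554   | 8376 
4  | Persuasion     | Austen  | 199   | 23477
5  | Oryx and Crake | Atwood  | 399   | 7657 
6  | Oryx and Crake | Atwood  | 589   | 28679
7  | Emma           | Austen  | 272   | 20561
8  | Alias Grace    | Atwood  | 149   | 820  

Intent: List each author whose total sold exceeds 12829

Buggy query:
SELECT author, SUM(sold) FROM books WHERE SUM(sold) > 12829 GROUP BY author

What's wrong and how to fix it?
Bug: SUM(sold) is an aggregate, but WHERE filters rows before aggregation

Fix: Move the aggregate condition to a HAVING clause

Corrected query:
SELECT author, SUM(sold) FROM books GROUP BY author HAVING SUM(sold) > 12829

Result:
author  | SUM(sold)
--------+----------
Atwood  | 45532    
Austen  | 44038    
Orwell  | 15122    
Tolkien | 23579    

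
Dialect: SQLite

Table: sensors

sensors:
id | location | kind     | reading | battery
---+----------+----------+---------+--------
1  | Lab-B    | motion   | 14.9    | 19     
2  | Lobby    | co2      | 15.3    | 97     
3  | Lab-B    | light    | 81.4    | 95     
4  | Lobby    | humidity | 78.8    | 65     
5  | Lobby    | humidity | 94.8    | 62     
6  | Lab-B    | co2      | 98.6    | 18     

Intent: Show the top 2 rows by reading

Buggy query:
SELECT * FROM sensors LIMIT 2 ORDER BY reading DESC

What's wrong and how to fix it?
Bug: ORDER BY cannot follow LIMIT; LIMIT is the final clause

Fix: Swap the clauses: ORDER BY first, then LIMIT

Corrected query:
SELECT * FROM sensors ORDER BY reading DESC LIMIT 2

Result:
id | location | kind     | reading | battery
---+----------+----------+---------+--------
6  | Lab-B    | co2      | 98.6    | 18     
5  | Lobby    | humidity | 94.8    | 62     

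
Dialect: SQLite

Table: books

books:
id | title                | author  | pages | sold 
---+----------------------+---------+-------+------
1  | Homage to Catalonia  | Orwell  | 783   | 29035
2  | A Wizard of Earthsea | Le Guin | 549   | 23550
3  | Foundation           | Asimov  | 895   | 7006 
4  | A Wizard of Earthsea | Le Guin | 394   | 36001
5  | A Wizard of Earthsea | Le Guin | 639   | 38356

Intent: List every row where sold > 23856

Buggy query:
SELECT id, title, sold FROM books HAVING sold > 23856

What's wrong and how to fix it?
Bug: HAVING filters the output of aggregation, but this query has no GROUP BY and no aggregate functions, so SQLite rejects it (HAVING clause on a non-aggregate query); the condition here is per row

Fix: Use WHERE for row-level filtering

Corrected query:
SELECT id, title, sold FROM books WHERE sold > 23856

Result:
id | title                | sold 
---+----------------------+------
1  | Homage to Catalonia  | 29035
4  | A Wizard of Earthsea | 36001
5  | A Wizard of Earthsea | 38356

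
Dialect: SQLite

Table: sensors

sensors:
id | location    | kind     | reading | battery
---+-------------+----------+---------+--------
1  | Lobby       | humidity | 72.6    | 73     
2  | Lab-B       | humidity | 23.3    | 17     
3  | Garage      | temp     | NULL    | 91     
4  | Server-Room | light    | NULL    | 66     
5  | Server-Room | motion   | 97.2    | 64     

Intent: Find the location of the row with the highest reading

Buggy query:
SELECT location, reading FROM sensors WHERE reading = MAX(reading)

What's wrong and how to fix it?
Bug: MAX(reading) is an aggregate and cannot be used directly in WHERE

Fix: Use a subquery: WHERE reading = (SELECT MAX(reading) FROM sensors)

Corrected query:
SELECT location, reading FROM sensors WHERE reading = (SELECT MAX(reading) FROM sensors)

Result:
location    | reading
------------+--------
Server-Room | 97.2   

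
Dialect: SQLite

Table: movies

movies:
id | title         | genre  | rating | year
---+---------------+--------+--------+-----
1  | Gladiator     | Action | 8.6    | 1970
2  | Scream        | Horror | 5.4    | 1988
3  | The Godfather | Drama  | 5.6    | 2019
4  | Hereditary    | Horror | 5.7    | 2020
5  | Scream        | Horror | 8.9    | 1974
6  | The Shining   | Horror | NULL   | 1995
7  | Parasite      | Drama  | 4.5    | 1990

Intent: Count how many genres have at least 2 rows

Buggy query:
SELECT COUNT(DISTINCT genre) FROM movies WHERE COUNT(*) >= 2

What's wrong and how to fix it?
Bug: COUNT(*) cannot appear in WHERE; the per-group count doesn't exist yet

Fix: Group first with HAVING COUNT(*) >= 2, then COUNT the resulting groups

Corrected query:
SELECT COUNT(*) FROM (SELECT genre FROM movies GROUP BY genre HAVING COUNT(*) >= 2)

Result:
COUNT(*)
--------
2       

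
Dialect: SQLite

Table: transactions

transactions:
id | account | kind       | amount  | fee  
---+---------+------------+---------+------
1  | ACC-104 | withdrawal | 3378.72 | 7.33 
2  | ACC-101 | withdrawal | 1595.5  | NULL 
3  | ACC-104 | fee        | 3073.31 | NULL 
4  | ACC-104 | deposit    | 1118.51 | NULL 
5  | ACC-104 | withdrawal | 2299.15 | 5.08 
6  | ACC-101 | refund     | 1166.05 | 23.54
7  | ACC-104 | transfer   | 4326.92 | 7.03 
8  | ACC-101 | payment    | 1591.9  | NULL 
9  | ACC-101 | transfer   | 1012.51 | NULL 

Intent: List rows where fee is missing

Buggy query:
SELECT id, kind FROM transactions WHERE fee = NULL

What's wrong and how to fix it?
Bug: '= NULL' is always unknown in SQL three-valued logic, so no rows match

Fix: Replace '= NULL' with 'IS NULL'

Corrected query:
SELECT id, kind FROM transactions WHERE fee IS NULL

Result:
id | kind      
---+-----------
2  | withdrawal
3  | fee       
4  | deposit   
8  | payment   
9  | transfer  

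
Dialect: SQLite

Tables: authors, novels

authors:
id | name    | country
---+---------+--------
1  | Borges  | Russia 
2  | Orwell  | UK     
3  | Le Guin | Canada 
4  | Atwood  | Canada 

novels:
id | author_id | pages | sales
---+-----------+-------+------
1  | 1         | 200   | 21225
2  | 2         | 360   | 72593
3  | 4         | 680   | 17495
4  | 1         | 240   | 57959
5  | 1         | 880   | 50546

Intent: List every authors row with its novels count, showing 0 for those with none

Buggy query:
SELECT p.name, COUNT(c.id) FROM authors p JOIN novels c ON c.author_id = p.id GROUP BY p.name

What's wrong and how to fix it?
Bug: An inner join excludes parents with zero children

Fix: Switch to LEFT JOIN to retain unmatched parent rows

Corrected query:
SELECT p.name, COUNT(c.id) FROM authors p LEFT JOIN novels c ON c.author_id = p.id GROUP BY p.name

Result:
name    | COUNT(c.id)
--------+------------
Atwood  | 1          
Borges  | 3          
Le Guin | 0          
Orwell  | 1          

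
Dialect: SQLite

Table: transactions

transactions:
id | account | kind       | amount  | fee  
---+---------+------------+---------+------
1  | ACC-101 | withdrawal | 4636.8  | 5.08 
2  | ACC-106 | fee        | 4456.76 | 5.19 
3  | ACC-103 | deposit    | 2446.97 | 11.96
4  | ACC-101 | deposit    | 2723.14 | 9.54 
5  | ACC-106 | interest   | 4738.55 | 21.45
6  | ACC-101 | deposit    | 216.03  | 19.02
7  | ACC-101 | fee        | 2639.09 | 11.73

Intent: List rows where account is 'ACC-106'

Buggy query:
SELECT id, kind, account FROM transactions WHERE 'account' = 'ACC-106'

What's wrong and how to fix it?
Bug: 'account' in single quotes is a string literal, not the column; the comparison is literal-vs-literal and never true

Fix: Reference the column as account without single quotes

Corrected query:
SELECT id, kind, account FROM transactions WHERE account = 'ACC-106'

Result:
id | kind     | account
---+----------+--------
2  | fee      | ACC-106
5  | interest | ACC-106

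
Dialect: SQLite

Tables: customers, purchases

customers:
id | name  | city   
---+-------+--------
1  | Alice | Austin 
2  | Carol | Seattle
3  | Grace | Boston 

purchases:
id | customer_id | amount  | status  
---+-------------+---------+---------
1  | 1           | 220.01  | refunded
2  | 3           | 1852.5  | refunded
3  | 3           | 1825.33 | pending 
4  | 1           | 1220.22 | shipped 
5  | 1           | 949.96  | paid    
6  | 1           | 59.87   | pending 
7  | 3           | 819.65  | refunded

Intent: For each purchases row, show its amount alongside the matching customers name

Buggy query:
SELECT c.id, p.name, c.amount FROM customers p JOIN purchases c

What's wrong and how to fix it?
Bug: Missing join condition: each purchases row is matched to all customers rows instead of just its own

Fix: Specify the join condition linking the foreign key to the parent id

Corrected query:
SELECT c.id, p.name, c.amount FROM customers p JOIN purchases c ON c.customer_id = p.id

Result:
id | name  | amount 
---+-------+--------
1  | Alice | 220.01 
2  | Grace | 1852.5 
3  | Grace | 1825.33
4  | Alice | 1220.22
5  | Alice | 949.96 
6  | Alice | 59.87  
7  | Grace | 819.65 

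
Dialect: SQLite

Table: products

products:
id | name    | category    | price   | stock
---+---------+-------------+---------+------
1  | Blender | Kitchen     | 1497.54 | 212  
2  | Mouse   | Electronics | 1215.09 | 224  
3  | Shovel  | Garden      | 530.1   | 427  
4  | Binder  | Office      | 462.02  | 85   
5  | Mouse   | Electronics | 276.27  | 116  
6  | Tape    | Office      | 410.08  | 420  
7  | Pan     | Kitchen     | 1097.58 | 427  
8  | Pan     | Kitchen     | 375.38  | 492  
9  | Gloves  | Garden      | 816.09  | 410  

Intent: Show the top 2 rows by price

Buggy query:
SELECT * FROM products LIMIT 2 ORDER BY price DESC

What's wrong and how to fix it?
Bug: LIMIT must come after ORDER BY

Fix: Swap the clauses: ORDER BY first, then LIMIT

Corrected query:
SELECT * FROM products ORDER BY price DESC LIMIT 2

Result:
id | name    | category    | price   | stock
---+---------+-------------+---------+------
1  | Blender | Kitchen     | 1497.54 | 212  
2  | Mouse   | Electronics | 1215.09 | 224  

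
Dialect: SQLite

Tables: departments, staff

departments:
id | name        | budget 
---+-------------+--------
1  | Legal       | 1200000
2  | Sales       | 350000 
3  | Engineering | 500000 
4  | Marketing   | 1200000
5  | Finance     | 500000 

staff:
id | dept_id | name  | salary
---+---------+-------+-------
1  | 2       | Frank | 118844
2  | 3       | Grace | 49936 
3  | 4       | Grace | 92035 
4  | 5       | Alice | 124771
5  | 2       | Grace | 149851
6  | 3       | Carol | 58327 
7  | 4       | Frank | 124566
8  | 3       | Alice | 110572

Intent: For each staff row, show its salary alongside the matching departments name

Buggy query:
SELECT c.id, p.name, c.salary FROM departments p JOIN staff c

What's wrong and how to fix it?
Bug: JOIN with no ON clause produces a cartesian product; every staff row pairs with every departments row

Fix: Add ON c.dept_id = p.id to the JOIN

Corrected query:
SELECT c.id, p.name, c.salary FROM departments p JOIN staff c ON c.dept_id = p.id

Result:
id | name        | salary
---+-------------+-------
1  | Sales       | 118844
2  | Engineering | 49936 
3  | Marketing   | 92035 
4  | Finance     | 124771
5  | Sales       | 149851
6  | Engineering | 58327 
7  | Marketing   | 124566
8  | Engineering | 110572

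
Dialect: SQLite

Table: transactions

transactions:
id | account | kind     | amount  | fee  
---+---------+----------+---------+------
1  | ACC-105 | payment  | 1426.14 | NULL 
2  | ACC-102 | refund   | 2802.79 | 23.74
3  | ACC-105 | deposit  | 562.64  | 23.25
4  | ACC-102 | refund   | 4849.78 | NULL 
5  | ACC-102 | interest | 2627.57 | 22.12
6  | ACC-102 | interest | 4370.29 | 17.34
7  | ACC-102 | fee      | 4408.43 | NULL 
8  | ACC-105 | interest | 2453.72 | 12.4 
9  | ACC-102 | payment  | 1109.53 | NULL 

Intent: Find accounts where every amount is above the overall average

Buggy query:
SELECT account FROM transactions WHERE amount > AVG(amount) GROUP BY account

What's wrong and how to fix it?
Bug: AVG() is an aggregate; it can't sit directly in WHERE

Fix: Compute the overall average in a scalar subquery and compare each group's MIN against it in HAVING

Corrected query:
SELECT account FROM transactions GROUP BY account HAVING MIN(amount) > (SELECT AVG(amount) FROM transactions)

Result:
(no rows)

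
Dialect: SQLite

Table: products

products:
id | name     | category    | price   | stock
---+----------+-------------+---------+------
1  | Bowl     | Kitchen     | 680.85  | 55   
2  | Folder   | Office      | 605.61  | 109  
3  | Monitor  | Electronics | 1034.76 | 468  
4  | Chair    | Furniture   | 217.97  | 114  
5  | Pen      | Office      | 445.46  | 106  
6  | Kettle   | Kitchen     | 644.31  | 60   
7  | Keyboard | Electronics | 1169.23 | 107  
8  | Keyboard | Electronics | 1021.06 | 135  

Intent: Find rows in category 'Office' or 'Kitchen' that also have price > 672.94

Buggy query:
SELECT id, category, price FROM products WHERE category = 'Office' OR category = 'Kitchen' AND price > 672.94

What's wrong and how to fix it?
Bug: AND binds tighter than OR, so this parses as category = 'Office' OR (category = 'Kitchen' AND price > 672.94)

Fix: Group the OR with parentheses (or use IN), then AND the threshold

Corrected query:
SELECT id, category, price FROM products WHERE (category = 'Office' OR category = 'Kitchen') AND price > 672.94

Result:
id | category | price 
---+----------+-------
1  | Kitchen  | 680.85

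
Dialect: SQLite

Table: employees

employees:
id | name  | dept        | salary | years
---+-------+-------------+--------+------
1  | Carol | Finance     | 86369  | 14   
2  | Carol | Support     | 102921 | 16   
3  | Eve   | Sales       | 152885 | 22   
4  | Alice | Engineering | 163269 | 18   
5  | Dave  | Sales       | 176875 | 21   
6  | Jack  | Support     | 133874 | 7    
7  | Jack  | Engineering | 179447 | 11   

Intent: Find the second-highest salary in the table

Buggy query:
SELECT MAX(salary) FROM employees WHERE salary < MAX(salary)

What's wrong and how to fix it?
Bug: The inner MAX is an aggregate inside WHERE, which is not allowed

Fix: Compute the overall MAX in a subquery, then take MAX of rows below it

Corrected query:
SELECT MAX(salary) FROM employees WHERE salary < (SELECT MAX(salary) FROM employees)

Result:
MAX(salary)
-----------
176875     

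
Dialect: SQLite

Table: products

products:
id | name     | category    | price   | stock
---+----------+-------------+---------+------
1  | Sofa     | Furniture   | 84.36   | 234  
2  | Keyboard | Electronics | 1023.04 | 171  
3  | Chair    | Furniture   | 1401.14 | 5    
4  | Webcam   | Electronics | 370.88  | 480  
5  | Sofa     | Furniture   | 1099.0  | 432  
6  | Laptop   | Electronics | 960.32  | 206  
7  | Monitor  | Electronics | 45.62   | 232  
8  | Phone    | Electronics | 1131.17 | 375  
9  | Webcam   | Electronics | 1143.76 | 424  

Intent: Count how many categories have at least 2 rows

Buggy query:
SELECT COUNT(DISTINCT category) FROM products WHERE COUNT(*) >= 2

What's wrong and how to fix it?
Bug: COUNT(*) cannot appear in WHERE; the per-group count doesn't exist yet

Fix: Use a subquery that GROUPs and filters with HAVING, then count its rows

Corrected query:
SELECT COUNT(*) FROM (SELECT category FROM products GROUP BY category HAVING COUNT(*) >= 2)

Result:
COUNT(*)
--------
2       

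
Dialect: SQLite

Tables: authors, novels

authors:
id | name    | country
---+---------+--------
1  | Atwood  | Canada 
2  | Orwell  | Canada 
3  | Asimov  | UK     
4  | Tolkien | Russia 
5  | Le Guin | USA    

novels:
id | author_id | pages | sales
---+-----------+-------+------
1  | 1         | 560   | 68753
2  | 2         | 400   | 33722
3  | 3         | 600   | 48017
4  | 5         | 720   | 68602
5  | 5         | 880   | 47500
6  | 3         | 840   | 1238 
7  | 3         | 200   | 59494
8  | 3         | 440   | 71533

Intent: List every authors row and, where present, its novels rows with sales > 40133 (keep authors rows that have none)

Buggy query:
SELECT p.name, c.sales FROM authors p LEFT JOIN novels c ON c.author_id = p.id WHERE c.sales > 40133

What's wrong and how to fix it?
Bug: A WHERE condition on the right-hand table after LEFT JOIN drops unmatched parents

Fix: Move the right-table condition into the ON clause so unmatched parents are kept

Corrected query:
SELECT p.name, c.sales FROM authors p LEFT JOIN novels c ON c.author_id = p.id AND c.sales > 40133

Result:
name    | sales
--------+------
Atwood  | 68753
Orwell  | NULL 
Asimov  | 48017
Asimov  | 59494
Asimov  | 71533
Tolkien | NULL 
Le Guin | 47500
Le Guin | 68602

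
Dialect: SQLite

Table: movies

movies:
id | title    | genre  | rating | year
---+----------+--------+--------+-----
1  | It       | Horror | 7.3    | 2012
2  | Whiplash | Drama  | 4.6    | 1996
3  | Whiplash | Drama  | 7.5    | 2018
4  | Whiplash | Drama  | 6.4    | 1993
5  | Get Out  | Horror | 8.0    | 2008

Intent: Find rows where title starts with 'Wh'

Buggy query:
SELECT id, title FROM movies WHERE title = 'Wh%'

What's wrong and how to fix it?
Bug: '=' compares the literal string including the % character; pattern matching needs LIKE

Fix: Replace '=' with LIKE so 'Wh%' is treated as a pattern

Corrected query:
SELECT id, title FROM movies WHERE title LIKE 'Wh%'

Result:
id | title   
---+---------
2  | Whiplash
3  | Whiplash
4  | Whiplash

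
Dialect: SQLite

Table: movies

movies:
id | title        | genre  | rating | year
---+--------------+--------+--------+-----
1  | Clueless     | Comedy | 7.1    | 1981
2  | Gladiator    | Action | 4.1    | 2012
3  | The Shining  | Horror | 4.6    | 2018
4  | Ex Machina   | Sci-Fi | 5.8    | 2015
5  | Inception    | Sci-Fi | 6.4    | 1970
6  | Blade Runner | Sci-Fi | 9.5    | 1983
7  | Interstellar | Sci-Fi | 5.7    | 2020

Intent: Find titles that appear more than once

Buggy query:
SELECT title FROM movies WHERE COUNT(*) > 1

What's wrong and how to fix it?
Bug: COUNT(*) is an aggregate and cannot be used in WHERE

Fix: GROUP BY title, then filter groups with HAVING COUNT(*) > 1

Corrected query:
SELECT title FROM movies GROUP BY title HAVING COUNT(*) > 1

Result:
(no rows)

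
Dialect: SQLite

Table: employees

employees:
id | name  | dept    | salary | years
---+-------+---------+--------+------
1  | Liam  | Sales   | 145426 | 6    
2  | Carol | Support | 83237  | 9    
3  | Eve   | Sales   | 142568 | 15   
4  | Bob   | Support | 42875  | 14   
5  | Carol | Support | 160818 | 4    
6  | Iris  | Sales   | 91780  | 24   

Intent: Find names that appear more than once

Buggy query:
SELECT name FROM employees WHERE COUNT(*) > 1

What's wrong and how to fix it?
Bug: WHERE can't reference COUNT(*); aggregates are computed after WHERE

Fix: GROUP BY name, then filter groups with HAVING COUNT(*) > 1

Corrected query:
SELECT name FROM employees GROUP BY name HAVING COUNT(*) > 1

Result:
name 
-----
Carol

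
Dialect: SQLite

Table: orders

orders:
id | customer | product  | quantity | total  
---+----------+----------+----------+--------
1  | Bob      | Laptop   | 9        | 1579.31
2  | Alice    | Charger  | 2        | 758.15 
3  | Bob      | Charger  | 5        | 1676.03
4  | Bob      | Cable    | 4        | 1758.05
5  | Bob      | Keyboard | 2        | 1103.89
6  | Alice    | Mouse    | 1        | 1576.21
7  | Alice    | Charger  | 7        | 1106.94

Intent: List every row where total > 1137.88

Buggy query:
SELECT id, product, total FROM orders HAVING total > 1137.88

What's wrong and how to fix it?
Bug: This is a non-aggregate query (no GROUP BY, no aggregates), so in SQLite the HAVING clause is invalid here; a row-level condition belongs in WHERE

Fix: Use WHERE for row-level filtering

Corrected query:
SELECT id, product, total FROM orders WHERE total > 1137.88

Result:
id | product | total  
---+---------+--------
1  | Laptop  | 1579.31
3  | Charger | 1676.03
4  | Cable   | 1758.05
6  | Mouse   | 1576.21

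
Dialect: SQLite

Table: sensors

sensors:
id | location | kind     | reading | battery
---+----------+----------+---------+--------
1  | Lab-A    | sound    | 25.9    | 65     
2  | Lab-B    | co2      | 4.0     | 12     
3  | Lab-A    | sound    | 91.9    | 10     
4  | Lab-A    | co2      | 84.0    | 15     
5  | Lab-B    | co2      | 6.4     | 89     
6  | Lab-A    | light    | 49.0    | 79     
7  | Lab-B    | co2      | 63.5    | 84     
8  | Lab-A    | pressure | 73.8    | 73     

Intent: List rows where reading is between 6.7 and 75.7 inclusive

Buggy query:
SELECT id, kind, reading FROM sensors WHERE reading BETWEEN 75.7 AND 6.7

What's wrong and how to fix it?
Bug: The bounds are reversed; BETWEEN a AND b requires a <= b to match anything

Fix: Write BETWEEN 6.7 AND 75.7

Corrected query:
SELECT id, kind, reading FROM sensors WHERE reading BETWEEN 6.7 AND 75.7

Result:
id | kind     | reading
---+----------+--------
1  | sound    | 25.9   
6  | light    | 49     
7  | co2      | 63.5   
8  | pressure | 73.8   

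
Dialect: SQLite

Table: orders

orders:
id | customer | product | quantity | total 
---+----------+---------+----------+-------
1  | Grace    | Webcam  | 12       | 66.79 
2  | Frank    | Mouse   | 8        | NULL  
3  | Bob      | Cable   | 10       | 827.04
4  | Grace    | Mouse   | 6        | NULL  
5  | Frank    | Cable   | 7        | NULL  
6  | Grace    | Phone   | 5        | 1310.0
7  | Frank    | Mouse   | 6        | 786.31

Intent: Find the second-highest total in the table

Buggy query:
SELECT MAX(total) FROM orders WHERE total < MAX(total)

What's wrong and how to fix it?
Bug: MAX(total) on the right of the comparison is an aggregate-in-WHERE error

Fix: Compute the overall MAX in a subquery, then take MAX of rows below it

Corrected query:
SELECT MAX(total) FROM orders WHERE total < (SELECT MAX(total) FROM orders)

Result:
MAX(total)
----------
827.04    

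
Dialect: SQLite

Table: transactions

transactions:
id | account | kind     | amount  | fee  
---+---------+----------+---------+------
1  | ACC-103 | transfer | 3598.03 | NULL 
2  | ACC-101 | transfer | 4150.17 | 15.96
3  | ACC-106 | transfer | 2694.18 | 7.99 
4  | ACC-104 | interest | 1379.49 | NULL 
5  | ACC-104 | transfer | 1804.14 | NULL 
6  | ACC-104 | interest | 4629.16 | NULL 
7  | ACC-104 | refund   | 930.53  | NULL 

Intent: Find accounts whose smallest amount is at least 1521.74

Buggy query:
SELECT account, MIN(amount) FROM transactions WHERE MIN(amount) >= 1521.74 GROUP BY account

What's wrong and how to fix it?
Bug: MIN() in WHERE is a misuse of aggregate

Fix: Replace WHERE with HAVING after the GROUP BY

Corrected query:
SELECT account, MIN(amount) FROM transactions GROUP BY account HAVING MIN(amount) >= 1521.74

Result:
account | MIN(amount)
--------+------------
ACC-101 | 4150.17    
ACC-103 | 3598.03    
ACC-106 | 2694.18    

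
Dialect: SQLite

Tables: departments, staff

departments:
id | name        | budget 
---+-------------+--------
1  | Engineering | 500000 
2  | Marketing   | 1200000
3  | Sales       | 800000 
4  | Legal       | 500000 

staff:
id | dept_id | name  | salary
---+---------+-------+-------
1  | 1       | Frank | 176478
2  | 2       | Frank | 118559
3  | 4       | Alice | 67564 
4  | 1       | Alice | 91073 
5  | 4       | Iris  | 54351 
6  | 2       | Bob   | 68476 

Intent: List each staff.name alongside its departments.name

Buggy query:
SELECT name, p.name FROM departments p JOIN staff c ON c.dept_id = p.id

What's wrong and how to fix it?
Bug: 'name' exists in both joined tables, so the database can't tell which one is meant

Fix: Prefix ambiguous columns with the table alias

Corrected query:
SELECT c.name, p.name FROM departments p JOIN staff c ON c.dept_id = p.id

Result:
name  | name       
------+------------
Frank | Engineering
Frank | Marketing  
Alice | Legal      
Alice | Engineering
Iris  | Legal      
Bob   | Marketing  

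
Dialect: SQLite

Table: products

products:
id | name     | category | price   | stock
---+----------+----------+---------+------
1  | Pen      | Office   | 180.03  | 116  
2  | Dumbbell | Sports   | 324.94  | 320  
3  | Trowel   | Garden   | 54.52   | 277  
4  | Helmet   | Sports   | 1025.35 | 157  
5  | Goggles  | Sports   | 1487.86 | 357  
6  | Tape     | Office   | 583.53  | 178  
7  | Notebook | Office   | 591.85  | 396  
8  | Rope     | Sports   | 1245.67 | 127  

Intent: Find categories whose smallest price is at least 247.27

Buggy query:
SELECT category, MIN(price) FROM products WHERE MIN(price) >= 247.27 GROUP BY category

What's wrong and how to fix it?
Bug: MIN() in WHERE is a misuse of aggregate

Fix: Use HAVING for the per-group MIN condition

Corrected query:
SELECT category, MIN(price) FROM products GROUP BY category HAVING MIN(price) >= 247.27

Result:
category | MIN(price)
---------+-----------
Sports   | 324.94    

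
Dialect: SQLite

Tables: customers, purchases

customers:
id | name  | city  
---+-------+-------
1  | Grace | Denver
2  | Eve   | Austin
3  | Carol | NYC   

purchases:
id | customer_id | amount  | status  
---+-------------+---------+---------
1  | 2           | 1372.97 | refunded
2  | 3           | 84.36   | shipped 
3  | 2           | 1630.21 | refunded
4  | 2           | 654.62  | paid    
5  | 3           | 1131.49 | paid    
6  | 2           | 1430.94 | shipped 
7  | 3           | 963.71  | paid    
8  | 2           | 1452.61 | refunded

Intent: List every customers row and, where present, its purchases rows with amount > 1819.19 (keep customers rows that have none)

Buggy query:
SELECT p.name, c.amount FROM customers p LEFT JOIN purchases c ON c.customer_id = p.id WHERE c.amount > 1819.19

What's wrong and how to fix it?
Bug: Filtering c.amount in WHERE discards the NULL rows produced by LEFT JOIN, turning it into an inner join

Fix: Put 'c.amount > 1819.19' in the JOIN's ON clause instead of WHERE

Corrected query:
SELECT p.name, c.amount FROM customers p LEFT JOIN purchases c ON c.customer_id = p.id AND c.amount > 1819.19

Result:
name  | amount
------+-------
Grace | NULL  
Eve   | NULL  
Carol | NULL  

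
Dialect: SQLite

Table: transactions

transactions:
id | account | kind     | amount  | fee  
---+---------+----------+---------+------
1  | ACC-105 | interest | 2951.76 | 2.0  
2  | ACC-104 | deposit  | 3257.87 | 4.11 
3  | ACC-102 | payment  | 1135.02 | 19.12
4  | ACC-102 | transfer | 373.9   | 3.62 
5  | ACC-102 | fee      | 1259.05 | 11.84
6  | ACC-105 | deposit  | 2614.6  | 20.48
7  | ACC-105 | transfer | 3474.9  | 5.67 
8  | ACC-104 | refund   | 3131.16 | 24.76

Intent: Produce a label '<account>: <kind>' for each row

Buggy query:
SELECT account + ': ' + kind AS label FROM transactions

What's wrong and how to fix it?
Bug: '+' is numeric addition; on text columns SQLite converts them to 0 instead of concatenating

Fix: Use the || operator for string concatenation

Corrected query:
SELECT account || ': ' || kind AS label FROM transactions

Result:
label            
-----------------
ACC-105: interest
ACC-104: deposit 
ACC-102: payment 
ACC-102: transfer
ACC-102: fee     
ACC-105: deposit 
ACC-105: transfer
ACC-104: refund  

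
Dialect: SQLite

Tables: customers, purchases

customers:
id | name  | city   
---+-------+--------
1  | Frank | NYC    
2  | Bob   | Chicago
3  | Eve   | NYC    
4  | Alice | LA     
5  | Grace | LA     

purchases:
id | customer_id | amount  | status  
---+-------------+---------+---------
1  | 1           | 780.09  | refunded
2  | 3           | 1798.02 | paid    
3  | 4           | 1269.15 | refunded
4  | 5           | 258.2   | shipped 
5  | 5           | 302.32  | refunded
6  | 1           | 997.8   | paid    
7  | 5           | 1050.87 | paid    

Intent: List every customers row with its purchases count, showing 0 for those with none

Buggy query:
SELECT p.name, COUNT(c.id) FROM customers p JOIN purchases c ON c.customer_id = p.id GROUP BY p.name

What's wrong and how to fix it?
Bug: An inner join excludes parents with zero children

Fix: Use LEFT JOIN so parents without children still appear (COUNT(c.id) gives 0)

Corrected query:
SELECT p.name, COUNT(c.id) FROM customers p LEFT JOIN purchases c ON c.customer_id = p.id GROUP BY p.name

Result:
name  | COUNT(c.id)
------+------------
Alice | 1          
Bob   | 0          
Eve   | 1          
Frank | 2          
Grace | 3          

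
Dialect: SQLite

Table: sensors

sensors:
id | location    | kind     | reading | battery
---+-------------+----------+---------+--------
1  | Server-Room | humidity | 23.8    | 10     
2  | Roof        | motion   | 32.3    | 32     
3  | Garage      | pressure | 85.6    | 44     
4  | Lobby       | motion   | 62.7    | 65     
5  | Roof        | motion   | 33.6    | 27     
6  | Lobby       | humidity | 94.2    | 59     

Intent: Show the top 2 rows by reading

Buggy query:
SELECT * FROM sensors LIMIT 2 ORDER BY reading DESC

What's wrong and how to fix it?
Bug: LIMIT must come after ORDER BY

Fix: Sort with ORDER BY, then apply LIMIT

Corrected query:
SELECT * FROM sensors ORDER BY reading DESC LIMIT 2

Result:
id | location | kind     | reading | battery
---+----------+----------+---------+--------
6  | Lobby    | humidity | 94.2    | 59     
3  | Garage   | pressure | 85.6    | 44     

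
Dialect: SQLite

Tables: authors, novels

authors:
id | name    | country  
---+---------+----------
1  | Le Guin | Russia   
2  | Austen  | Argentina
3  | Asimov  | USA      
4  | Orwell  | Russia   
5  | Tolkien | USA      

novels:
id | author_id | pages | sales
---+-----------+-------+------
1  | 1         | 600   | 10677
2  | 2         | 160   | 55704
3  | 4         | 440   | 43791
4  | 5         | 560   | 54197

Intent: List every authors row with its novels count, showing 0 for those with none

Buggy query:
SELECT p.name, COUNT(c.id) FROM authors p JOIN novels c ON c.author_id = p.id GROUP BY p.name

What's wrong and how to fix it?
Bug: INNER JOIN drops authors rows that have no matching novels rows

Fix: Use LEFT JOIN so parents without children still appear (COUNT(c.id) gives 0)

Corrected query:
SELECT p.name, COUNT(c.id) FROM authors p LEFT JOIN novels c ON c.author_id = p.id GROUP BY p.name

Result:
name    | COUNT(c.id)
--------+------------
Asimov  | 0          
Austen  | 1          
Le Guin | 1          
Orwell  | 1          
Tolkien | 1          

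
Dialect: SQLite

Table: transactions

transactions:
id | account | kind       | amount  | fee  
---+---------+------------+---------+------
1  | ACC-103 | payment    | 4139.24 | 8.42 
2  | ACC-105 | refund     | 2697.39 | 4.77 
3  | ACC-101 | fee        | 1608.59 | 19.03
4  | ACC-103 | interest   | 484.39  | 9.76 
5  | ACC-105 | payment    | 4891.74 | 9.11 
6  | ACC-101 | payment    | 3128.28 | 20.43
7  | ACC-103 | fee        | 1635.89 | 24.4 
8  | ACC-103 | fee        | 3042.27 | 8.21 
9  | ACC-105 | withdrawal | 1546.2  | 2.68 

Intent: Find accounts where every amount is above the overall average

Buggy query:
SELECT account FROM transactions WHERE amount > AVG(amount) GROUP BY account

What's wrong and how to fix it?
Bug: WHERE evaluates per row before aggregation, so AVG() is unavailable

Fix: Use a subquery for AVG and a HAVING MIN(...) filter so the condition holds for every row in the group

Corrected query:
SELECT account FROM transactions GROUP BY account HAVING MIN(amount) > (SELECT AVG(amount) FROM transactions)

Result:
(no rows)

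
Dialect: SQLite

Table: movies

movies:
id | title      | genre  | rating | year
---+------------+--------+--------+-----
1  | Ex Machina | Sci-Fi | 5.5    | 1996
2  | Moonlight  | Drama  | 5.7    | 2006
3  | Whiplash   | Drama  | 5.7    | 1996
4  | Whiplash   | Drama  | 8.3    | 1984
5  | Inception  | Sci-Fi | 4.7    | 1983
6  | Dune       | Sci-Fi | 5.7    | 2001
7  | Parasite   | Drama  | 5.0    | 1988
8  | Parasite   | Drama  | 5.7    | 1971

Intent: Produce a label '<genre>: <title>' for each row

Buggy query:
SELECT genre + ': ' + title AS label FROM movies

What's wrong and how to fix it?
Bug: SQLite uses || for string concatenation; + coerces text to numbers (yielding 0)

Fix: Replace + with || to concatenate text

Corrected query:
SELECT genre || ': ' || title AS label FROM movies

Result:
label             
------------------
Sci-Fi: Ex Machina
Drama: Moonlight  
Drama: Whiplash   
Drama: Whiplash   
Sci-Fi: Inception 
Sci-Fi: Dune      
Drama: Parasite   
Drama: Parasite   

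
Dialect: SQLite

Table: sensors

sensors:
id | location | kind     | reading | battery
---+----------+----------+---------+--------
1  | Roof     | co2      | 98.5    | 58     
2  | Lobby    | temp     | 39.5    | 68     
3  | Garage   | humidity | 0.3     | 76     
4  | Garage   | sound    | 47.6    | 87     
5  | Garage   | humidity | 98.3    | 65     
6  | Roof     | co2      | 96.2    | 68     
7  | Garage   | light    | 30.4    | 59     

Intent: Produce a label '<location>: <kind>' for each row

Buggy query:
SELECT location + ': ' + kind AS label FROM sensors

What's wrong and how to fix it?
Bug: SQLite uses || for string concatenation; + coerces text to numbers (yielding 0)

Fix: Use the || operator for string concatenation

Corrected query:
SELECT location || ': ' || kind AS label FROM sensors

Result:
label           
----------------
Roof: co2       
Lobby: temp     
Garage: humidity
Garage: sound   
Garage: humidity
Roof: co2       
Garage: light   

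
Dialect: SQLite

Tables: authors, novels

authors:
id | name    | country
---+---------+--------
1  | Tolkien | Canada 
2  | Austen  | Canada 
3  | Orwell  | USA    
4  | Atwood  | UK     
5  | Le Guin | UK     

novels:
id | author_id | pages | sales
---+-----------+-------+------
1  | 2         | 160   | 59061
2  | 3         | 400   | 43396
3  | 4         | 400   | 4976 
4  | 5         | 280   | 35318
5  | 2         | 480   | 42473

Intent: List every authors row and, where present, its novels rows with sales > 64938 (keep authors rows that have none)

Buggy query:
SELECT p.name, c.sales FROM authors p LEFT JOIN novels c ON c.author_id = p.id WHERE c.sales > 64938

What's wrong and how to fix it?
Bug: Filtering c.sales in WHERE discards the NULL rows produced by LEFT JOIN, turning it into an inner join

Fix: Put 'c.sales > 64938' in the JOIN's ON clause instead of WHERE

Corrected query:
SELECT p.name, c.sales FROM authors p LEFT JOIN novels c ON c.author_id = p.id AND c.sales > 64938

Result:
name    | sales
--------+------
Tolkien | NULL 
Austen  | NULL 
Orwell  | NULL 
Atwood  | NULL 
Le Guin | NULL 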